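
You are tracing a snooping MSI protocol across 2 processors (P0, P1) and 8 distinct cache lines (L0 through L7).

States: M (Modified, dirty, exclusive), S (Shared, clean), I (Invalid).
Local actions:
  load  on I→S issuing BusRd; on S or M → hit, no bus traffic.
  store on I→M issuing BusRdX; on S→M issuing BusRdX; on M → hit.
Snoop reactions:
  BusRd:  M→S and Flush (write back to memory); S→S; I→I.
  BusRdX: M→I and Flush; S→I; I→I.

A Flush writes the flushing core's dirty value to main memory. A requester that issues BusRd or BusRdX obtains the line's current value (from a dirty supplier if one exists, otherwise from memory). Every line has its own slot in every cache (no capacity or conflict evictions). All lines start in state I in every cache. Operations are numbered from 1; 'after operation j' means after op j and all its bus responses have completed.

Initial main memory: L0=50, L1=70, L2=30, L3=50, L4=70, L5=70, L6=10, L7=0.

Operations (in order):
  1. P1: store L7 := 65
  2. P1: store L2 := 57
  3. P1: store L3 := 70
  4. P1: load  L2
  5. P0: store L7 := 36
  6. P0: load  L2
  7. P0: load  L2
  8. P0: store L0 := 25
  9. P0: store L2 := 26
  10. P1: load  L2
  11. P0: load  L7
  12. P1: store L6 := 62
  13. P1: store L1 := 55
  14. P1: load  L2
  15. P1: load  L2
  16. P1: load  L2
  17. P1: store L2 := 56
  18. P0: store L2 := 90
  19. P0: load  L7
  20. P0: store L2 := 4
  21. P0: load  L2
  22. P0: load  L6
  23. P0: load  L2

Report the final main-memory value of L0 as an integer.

memory[L0] = 50

[1] P1: store L7 := 65 | P0:I, P1:M(65) | bus: BusRdX
[2] P1: store L2 := 57 | P0:I, P1:M(57) | bus: BusRdX
[3] P1: store L3 := 70 | P0:I, P1:M(70) | bus: BusRdX
[4] P1: load  L2 | P0:I, P1:M(57) | bus: none
[5] P0: store L7 := 36 | P0:M(36), P1:I | bus: BusRdX,Flush
[6] P0: load  L2 | P0:S(57), P1:S(57) | bus: BusRd,Flush
[7] P0: load  L2 | P0:S(57), P1:S(57) | bus: none
[8] P0: store L0 := 25 | P0:M(25), P1:I | bus: BusRdX
[9] P0: store L2 := 26 | P0:M(26), P1:I | bus: BusRdX
[10] P1: load  L2 | P0:S(26), P1:S(26) | bus: BusRd,Flush
[11] P0: load  L7 | P0:M(36), P1:I | bus: none
[12] P1: store L6 := 62 | P0:I, P1:M(62) | bus: BusRdX
[13] P1: store L1 := 55 | P0:I, P1:M(55) | bus: BusRdX
[14] P1: load  L2 | P0:S(26), P1:S(26) | bus: none
[15] P1: load  L2 | P0:S(26), P1:S(26) | bus: none
[16] P1: load  L2 | P0:S(26), P1:S(26) | bus: none
[17] P1: store L2 := 56 | P0:I, P1:M(56) | bus: BusRdX
[18] P0: store L2 := 90 | P0:M(90), P1:I | bus: BusRdX,Flush
[19] P0: load  L7 | P0:M(36), P1:I | bus: none
[20] P0: store L2 := 4 | P0:M(4), P1:I | bus: none
[21] P0: load  L2 | P0:M(4), P1:I | bus: none
[22] P0: load  L6 | P0:S(62), P1:S(62) | bus: BusRd,Flush
[23] P0: load  L2 | P0:M(4), P1:I | bus: none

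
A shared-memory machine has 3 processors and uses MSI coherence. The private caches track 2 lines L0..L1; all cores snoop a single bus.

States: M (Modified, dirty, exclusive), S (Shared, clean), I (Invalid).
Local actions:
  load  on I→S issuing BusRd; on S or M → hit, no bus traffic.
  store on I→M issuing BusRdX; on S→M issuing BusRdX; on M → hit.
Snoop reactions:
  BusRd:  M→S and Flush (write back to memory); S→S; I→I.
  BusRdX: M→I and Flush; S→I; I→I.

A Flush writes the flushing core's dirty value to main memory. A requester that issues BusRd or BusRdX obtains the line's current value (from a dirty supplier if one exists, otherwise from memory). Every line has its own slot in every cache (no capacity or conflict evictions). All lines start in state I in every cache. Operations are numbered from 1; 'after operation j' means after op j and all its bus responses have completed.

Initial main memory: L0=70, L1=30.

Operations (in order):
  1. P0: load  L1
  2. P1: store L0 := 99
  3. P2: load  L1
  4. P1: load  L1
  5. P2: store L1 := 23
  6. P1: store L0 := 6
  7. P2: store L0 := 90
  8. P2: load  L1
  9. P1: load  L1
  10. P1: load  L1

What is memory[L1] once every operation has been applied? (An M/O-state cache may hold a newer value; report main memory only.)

1. P0: load  L1  bus=[BusRd]  L1: P0=S P1=I P2=I  mem[L1]=30
2. P1: store L0 := 99  bus=[BusRdX]  L0: P0=I P1=M P2=I  mem[L0]=70
3. P2: load  L1  bus=[BusRd]  L1: P0=S P1=I P2=S  mem[L1]=30
4. P1: load  L1  bus=[BusRd]  L1: P0=S P1=S P2=S  mem[L1]=30
5. P2: store L1 := 23  bus=[BusRdX]  L1: P0=I P1=I P2=M  mem[L1]=30
6. P1: store L0 := 6  bus=[-]  L0: P0=I P1=M P2=I  mem[L0]=70
7. P2: store L0 := 90  bus=[BusRdX,Flush]  L0: P0=I P1=I P2=M  mem[L0]=6
8. P2: load  L1  bus=[-]  L1: P0=I P1=I P2=M  mem[L1]=30
9. P1: load  L1  bus=[BusRd,Flush]  L1: P0=I P1=S P2=S  mem[L1]=23
10. P1: load  L1  bus=[-]  L1: P0=I P1=S P2=S  mem[L1]=23

memory[L1] = 23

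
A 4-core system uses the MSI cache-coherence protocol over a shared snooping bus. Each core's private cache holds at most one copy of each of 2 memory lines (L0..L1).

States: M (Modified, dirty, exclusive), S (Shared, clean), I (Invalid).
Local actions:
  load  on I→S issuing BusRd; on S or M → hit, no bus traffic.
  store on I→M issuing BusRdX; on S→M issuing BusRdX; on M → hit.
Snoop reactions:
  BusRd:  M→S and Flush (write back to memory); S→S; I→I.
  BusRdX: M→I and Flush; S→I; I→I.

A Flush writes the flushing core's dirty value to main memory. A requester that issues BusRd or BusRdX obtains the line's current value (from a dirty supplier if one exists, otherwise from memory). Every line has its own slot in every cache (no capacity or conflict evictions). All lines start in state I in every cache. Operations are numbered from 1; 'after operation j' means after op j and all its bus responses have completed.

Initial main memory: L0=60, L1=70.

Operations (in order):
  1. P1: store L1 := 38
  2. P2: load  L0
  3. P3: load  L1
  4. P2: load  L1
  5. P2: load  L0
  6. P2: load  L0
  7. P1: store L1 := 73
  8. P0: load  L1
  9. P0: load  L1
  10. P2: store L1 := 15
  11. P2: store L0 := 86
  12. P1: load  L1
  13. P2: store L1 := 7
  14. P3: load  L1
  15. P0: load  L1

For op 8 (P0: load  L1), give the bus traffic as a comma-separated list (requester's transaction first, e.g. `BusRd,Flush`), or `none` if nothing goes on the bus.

[1] P1: store L1 := 38 | P0:I, P1:M(38), P2:I, P3:I | bus: BusRdX
[2] P2: load  L0 | P0:I, P1:I, P2:S(60), P3:I | bus: BusRd
[3] P3: load  L1 | P0:I, P1:S(38), P2:I, P3:S(38) | bus: BusRd,Flush
[4] P2: load  L1 | P0:I, P1:S(38), P2:S(38), P3:S(38) | bus: BusRd
[5] P2: load  L0 | P0:I, P1:I, P2:S(60), P3:I | bus: none
[6] P2: load  L0 | P0:I, P1:I, P2:S(60), P3:I | bus: none
[7] P1: store L1 := 73 | P0:I, P1:M(73), P2:I, P3:I | bus: BusRdX
[8] P0: load  L1 | P0:S(73), P1:S(73), P2:I, P3:I | bus: BusRd,Flush
[9] P0: load  L1 | P0:S(73), P1:S(73), P2:I, P3:I | bus: none
[10] P2: store L1 := 15 | P0:I, P1:I, P2:M(15), P3:I | bus: BusRdX
[11] P2: store L0 := 86 | P0:I, P1:I, P2:M(86), P3:I | bus: BusRdX
[12] P1: load  L1 | P0:I, P1:S(15), P2:S(15), P3:I | bus: BusRd,Flush
[13] P2: store L1 := 7 | P0:I, P1:I, P2:M(7), P3:I | bus: BusRdX
[14] P3: load  L1 | P0:I, P1:I, P2:S(7), P3:S(7) | bus: BusRd,Flush
[15] P0: load  L1 | P0:S(7), P1:I, P2:S(7), P3:S(7) | bus: BusRd

bus = BusRd,Flush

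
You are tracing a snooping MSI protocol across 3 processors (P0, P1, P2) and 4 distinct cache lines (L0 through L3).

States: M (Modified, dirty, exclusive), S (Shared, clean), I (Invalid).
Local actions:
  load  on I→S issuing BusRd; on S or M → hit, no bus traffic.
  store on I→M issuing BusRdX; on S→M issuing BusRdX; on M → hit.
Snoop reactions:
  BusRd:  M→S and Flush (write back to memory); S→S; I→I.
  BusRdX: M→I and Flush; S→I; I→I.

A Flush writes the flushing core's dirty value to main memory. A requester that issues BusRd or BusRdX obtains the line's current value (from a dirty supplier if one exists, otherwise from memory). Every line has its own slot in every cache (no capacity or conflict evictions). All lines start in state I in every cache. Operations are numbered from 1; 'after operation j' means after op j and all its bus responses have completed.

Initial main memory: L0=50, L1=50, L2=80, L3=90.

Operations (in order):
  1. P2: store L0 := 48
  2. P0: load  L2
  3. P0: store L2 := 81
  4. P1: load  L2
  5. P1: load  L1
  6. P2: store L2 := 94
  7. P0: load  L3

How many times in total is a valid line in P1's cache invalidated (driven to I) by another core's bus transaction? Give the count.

step 1: P2: store L0 := 48  ⟶  IIM  (L0)  txn=BusRdX  M[L0]=50
step 2: P0: load  L2  ⟶  SII  (L2)  txn=BusRd  M[L2]=80
step 3: P0: store L2 := 81  ⟶  MII  (L2)  txn=BusRdX  M[L2]=80
step 4: P1: load  L2  ⟶  SSI  (L2)  txn=BusRd+Flush  M[L2]=81
step 5: P1: load  L1  ⟶  ISI  (L1)  txn=BusRd  M[L1]=50
step 6: P2: store L2 := 94  ⟶  IIM  (L2)  txn=BusRdX  M[L2]=81
step 7: P0: load  L3  ⟶  SII  (L3)  txn=BusRd  M[L3]=90

invalidations = 1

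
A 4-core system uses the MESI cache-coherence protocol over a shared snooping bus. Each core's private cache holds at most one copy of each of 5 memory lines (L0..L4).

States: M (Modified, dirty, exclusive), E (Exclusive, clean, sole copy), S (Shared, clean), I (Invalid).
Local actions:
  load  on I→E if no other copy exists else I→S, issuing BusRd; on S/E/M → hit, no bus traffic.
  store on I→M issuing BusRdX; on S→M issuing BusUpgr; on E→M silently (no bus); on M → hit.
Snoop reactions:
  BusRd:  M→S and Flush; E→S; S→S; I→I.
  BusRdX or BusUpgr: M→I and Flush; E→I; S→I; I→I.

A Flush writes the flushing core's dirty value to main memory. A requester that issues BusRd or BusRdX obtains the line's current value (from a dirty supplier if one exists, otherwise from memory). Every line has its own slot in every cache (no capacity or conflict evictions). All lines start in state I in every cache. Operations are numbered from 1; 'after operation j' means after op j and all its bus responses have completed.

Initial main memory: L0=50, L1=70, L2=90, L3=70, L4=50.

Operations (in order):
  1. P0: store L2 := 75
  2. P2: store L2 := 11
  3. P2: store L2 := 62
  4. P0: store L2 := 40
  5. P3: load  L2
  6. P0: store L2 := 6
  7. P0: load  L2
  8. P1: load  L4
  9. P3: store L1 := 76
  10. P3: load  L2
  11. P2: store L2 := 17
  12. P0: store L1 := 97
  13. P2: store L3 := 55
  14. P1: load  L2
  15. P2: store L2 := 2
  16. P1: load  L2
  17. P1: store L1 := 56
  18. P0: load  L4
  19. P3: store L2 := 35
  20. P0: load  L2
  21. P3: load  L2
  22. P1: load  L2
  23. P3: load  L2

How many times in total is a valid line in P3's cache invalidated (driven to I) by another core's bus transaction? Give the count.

invalidations = 3

[1] P0: store L2 := 75 | P0:M(75), P1:I, P2:I, P3:I | bus: BusRdX
[2] P2: store L2 := 11 | P0:I, P1:I, P2:M(11), P3:I | bus: BusRdX,Flush
[3] P2: store L2 := 62 | P0:I, P1:I, P2:M(62), P3:I | bus: none
[4] P0: store L2 := 40 | P0:M(40), P1:I, P2:I, P3:I | bus: BusRdX,Flush
[5] P3: load  L2 | P0:S(40), P1:I, P2:I, P3:S(40) | bus: BusRd,Flush
[6] P0: store L2 := 6 | P0:M(6), P1:I, P2:I, P3:I | bus: BusUpgr
[7] P0: load  L2 | P0:M(6), P1:I, P2:I, P3:I | bus: none
[8] P1: load  L4 | P0:I, P1:E(50), P2:I, P3:I | bus: BusRd
[9] P3: store L1 := 76 | P0:I, P1:I, P2:I, P3:M(76) | bus: BusRdX
[10] P3: load  L2 | P0:S(6), P1:I, P2:I, P3:S(6) | bus: BusRd,Flush
[11] P2: store L2 := 17 | P0:I, P1:I, P2:M(17), P3:I | bus: BusRdX
[12] P0: store L1 := 97 | P0:M(97), P1:I, P2:I, P3:I | bus: BusRdX,Flush
[13] P2: store L3 := 55 | P0:I, P1:I, P2:M(55), P3:I | bus: BusRdX
[14] P1: load  L2 | P0:I, P1:S(17), P2:S(17), P3:I | bus: BusRd,Flush
[15] P2: store L2 := 2 | P0:I, P1:I, P2:M(2), P3:I | bus: BusUpgr
[16] P1: load  L2 | P0:I, P1:S(2), P2:S(2), P3:I | bus: BusRd,Flush
[17] P1: store L1 := 56 | P0:I, P1:M(56), P2:I, P3:I | bus: BusRdX,Flush
[18] P0: load  L4 | P0:S(50), P1:S(50), P2:I, P3:I | bus: BusRd
[19] P3: store L2 := 35 | P0:I, P1:I, P2:I, P3:M(35) | bus: BusRdX
[20] P0: load  L2 | P0:S(35), P1:I, P2:I, P3:S(35) | bus: BusRd,Flush
[21] P3: load  L2 | P0:S(35), P1:I, P2:I, P3:S(35) | bus: none
[22] P1: load  L2 | P0:S(35), P1:S(35), P2:I, P3:S(35) | bus: BusRd
[23] P3: load  L2 | P0:S(35), P1:S(35), P2:I, P3:S(35) | bus: none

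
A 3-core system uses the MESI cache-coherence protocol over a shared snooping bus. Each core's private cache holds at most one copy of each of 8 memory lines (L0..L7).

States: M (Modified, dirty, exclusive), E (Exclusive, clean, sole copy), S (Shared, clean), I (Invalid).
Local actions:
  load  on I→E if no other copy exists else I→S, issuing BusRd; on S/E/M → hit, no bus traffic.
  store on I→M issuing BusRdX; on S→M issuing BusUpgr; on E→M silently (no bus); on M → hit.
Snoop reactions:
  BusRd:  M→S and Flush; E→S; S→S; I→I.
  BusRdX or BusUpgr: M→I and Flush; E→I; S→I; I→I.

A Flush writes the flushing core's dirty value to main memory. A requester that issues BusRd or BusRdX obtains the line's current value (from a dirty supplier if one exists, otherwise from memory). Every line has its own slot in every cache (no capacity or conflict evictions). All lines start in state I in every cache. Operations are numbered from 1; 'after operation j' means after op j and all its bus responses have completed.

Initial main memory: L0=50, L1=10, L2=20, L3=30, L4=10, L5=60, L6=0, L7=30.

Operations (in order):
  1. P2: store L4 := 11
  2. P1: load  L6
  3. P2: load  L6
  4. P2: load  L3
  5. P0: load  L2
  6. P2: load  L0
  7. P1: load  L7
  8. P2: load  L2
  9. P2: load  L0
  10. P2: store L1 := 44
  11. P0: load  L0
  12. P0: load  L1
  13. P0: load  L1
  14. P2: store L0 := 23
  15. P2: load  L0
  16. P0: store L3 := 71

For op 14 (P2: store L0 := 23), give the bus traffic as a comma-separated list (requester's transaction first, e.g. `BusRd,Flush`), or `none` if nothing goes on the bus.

[1] P2: store L4 := 11 | P0:I, P1:I, P2:M(11) | bus: BusRdX
[2] P1: load  L6 | P0:I, P1:E(0), P2:I | bus: BusRd
[3] P2: load  L6 | P0:I, P1:S(0), P2:S(0) | bus: BusRd
[4] P2: load  L3 | P0:I, P1:I, P2:E(30) | bus: BusRd
[5] P0: load  L2 | P0:E(20), P1:I, P2:I | bus: BusRd
[6] P2: load  L0 | P0:I, P1:I, P2:E(50) | bus: BusRd
[7] P1: load  L7 | P0:I, P1:E(30), P2:I | bus: BusRd
[8] P2: load  L2 | P0:S(20), P1:I, P2:S(20) | bus: BusRd
[9] P2: load  L0 | P0:I, P1:I, P2:E(50) | bus: none
[10] P2: store L1 := 44 | P0:I, P1:I, P2:M(44) | bus: BusRdX
[11] P0: load  L0 | P0:S(50), P1:I, P2:S(50) | bus: BusRd
[12] P0: load  L1 | P0:S(44), P1:I, P2:S(44) | bus: BusRd,Flush
[13] P0: load  L1 | P0:S(44), P1:I, P2:S(44) | bus: none
[14] P2: store L0 := 23 | P0:I, P1:I, P2:M(23) | bus: BusUpgr
[15] P2: load  L0 | P0:I, P1:I, P2:M(23) | bus: none
[16] P0: store L3 := 71 | P0:M(71), P1:I, P2:I | bus: BusRdX

bus = BusUpgr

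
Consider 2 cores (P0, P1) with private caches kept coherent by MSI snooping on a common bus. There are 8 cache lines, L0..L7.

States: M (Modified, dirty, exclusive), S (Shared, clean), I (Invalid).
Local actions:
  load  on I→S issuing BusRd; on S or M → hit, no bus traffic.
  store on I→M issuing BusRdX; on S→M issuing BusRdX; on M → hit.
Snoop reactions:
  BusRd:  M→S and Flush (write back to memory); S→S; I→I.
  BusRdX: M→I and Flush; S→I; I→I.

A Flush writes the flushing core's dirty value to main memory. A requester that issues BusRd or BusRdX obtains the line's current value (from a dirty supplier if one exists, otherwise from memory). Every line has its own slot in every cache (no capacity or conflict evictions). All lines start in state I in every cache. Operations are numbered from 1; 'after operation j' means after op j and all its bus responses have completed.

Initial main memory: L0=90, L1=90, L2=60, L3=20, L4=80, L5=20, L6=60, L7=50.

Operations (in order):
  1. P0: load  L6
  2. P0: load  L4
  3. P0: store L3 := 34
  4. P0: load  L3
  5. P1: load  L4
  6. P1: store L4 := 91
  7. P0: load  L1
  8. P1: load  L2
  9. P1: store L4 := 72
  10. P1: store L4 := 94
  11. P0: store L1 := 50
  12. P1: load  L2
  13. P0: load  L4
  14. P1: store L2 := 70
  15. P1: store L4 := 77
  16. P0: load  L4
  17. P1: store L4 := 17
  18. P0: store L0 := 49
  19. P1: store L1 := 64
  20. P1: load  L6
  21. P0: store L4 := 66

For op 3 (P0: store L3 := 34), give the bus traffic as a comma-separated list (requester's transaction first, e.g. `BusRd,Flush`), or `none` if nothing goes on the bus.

step 1: P0: load  L6  ⟶  SI  (L6)  txn=BusRd  M[L6]=60
step 2: P0: load  L4  ⟶  SI  (L4)  txn=BusRd  M[L4]=80
step 3: P0: store L3 := 34  ⟶  MI  (L3)  txn=BusRdX  M[L3]=20
step 4: P0: load  L3  ⟶  MI  (L3)  txn=∅  M[L3]=20
step 5: P1: load  L4  ⟶  SS  (L4)  txn=BusRd  M[L4]=80
step 6: P1: store L4 := 91  ⟶  IM  (L4)  txn=BusRdX  M[L4]=80
step 7: P0: load  L1  ⟶  SI  (L1)  txn=BusRd  M[L1]=90
step 8: P1: load  L2  ⟶  IS  (L2)  txn=BusRd  M[L2]=60
step 9: P1: store L4 := 72  ⟶  IM  (L4)  txn=∅  M[L4]=80
step 10: P1: store L4 := 94  ⟶  IM  (L4)  txn=∅  M[L4]=80
step 11: P0: store L1 := 50  ⟶  MI  (L1)  txn=BusRdX  M[L1]=90
step 12: P1: load  L2  ⟶  IS  (L2)  txn=∅  M[L2]=60
step 13: P0: load  L4  ⟶  SS  (L4)  txn=BusRd+Flush  M[L4]=94
step 14: P1: store L2 := 70  ⟶  IM  (L2)  txn=BusRdX  M[L2]=60
step 15: P1: store L4 := 77  ⟶  IM  (L4)  txn=BusRdX  M[L4]=94
step 16: P0: load  L4  ⟶  SS  (L4)  txn=BusRd+Flush  M[L4]=77
step 17: P1: store L4 := 17  ⟶  IM  (L4)  txn=BusRdX  M[L4]=77
step 18: P0: store L0 := 49  ⟶  MI  (L0)  txn=BusRdX  M[L0]=90
step 19: P1: store L1 := 64  ⟶  IM  (L1)  txn=BusRdX+Flush  M[L1]=50
step 20: P1: load  L6  ⟶  SS  (L6)  txn=BusRd  M[L6]=60
step 21: P0: store L4 := 66  ⟶  MI  (L4)  txn=BusRdX+Flush  M[L4]=17

bus = BusRdX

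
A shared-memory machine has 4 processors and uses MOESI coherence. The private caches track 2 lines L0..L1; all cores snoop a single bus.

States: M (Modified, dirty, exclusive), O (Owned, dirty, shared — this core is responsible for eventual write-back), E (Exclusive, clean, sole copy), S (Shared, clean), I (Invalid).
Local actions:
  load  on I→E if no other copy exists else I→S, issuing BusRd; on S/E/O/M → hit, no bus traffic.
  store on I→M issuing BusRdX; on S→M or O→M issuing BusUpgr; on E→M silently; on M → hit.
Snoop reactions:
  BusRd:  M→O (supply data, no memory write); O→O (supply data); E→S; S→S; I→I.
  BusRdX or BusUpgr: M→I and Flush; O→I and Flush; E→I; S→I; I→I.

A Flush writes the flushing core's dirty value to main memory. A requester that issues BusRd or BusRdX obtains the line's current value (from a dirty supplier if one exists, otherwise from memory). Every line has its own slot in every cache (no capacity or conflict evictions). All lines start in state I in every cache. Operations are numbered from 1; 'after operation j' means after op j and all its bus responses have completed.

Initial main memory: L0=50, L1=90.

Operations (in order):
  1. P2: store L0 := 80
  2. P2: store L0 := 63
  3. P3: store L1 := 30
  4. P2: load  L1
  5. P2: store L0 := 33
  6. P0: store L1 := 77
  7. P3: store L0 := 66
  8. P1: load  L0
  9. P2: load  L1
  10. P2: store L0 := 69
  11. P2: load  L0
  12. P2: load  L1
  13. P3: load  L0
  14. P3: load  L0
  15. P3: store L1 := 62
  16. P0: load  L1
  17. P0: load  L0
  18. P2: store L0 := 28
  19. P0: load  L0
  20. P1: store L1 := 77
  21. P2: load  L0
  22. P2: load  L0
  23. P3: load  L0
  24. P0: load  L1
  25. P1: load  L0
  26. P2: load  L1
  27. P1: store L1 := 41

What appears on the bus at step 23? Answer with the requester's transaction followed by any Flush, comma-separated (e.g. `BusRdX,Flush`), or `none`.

step 1: P2: store L0 := 80  ⟶  IIMI  (L0)  txn=BusRdX  M[L0]=50
step 2: P2: store L0 := 63  ⟶  IIMI  (L0)  txn=∅  M[L0]=50
step 3: P3: store L1 := 30  ⟶  IIIM  (L1)  txn=BusRdX  M[L1]=90
step 4: P2: load  L1  ⟶  IISO  (L1)  txn=BusRd  M[L1]=90
step 5: P2: store L0 := 33  ⟶  IIMI  (L0)  txn=∅  M[L0]=50
step 6: P0: store L1 := 77  ⟶  MIII  (L1)  txn=BusRdX+Flush  M[L1]=30
step 7: P3: store L0 := 66  ⟶  IIIM  (L0)  txn=BusRdX+Flush  M[L0]=33
step 8: P1: load  L0  ⟶  ISIO  (L0)  txn=BusRd  M[L0]=33
step 9: P2: load  L1  ⟶  OISI  (L1)  txn=BusRd  M[L1]=30
step 10: P2: store L0 := 69  ⟶  IIMI  (L0)  txn=BusRdX+Flush  M[L0]=66
step 11: P2: load  L0  ⟶  IIMI  (L0)  txn=∅  M[L0]=66
step 12: P2: load  L1  ⟶  OISI  (L1)  txn=∅  M[L1]=30
step 13: P3: load  L0  ⟶  IIOS  (L0)  txn=BusRd  M[L0]=66
step 14: P3: load  L0  ⟶  IIOS  (L0)  txn=∅  M[L0]=66
step 15: P3: store L1 := 62  ⟶  IIIM  (L1)  txn=BusRdX+Flush  M[L1]=77
step 16: P0: load  L1  ⟶  SIIO  (L1)  txn=BusRd  M[L1]=77
step 17: P0: load  L0  ⟶  SIOS  (L0)  txn=BusRd  M[L0]=66
step 18: P2: store L0 := 28  ⟶  IIMI  (L0)  txn=BusUpgr  M[L0]=66
step 19: P0: load  L0  ⟶  SIOI  (L0)  txn=BusRd  M[L0]=66
step 20: P1: store L1 := 77  ⟶  IMII  (L1)  txn=BusRdX+Flush  M[L1]=62
step 21: P2: load  L0  ⟶  SIOI  (L0)  txn=∅  M[L0]=66
step 22: P2: load  L0  ⟶  SIOI  (L0)  txn=∅  M[L0]=66
step 23: P3: load  L0  ⟶  SIOS  (L0)  txn=BusRd  M[L0]=66
step 24: P0: load  L1  ⟶  SOII  (L1)  txn=BusRd  M[L1]=62
step 25: P1: load  L0  ⟶  SSOS  (L0)  txn=BusRd  M[L0]=66
step 26: P2: load  L1  ⟶  SOSI  (L1)  txn=BusRd  M[L1]=62
step 27: P1: store L1 := 41  ⟶  IMII  (L1)  txn=BusUpgr  M[L1]=62

bus = BusRd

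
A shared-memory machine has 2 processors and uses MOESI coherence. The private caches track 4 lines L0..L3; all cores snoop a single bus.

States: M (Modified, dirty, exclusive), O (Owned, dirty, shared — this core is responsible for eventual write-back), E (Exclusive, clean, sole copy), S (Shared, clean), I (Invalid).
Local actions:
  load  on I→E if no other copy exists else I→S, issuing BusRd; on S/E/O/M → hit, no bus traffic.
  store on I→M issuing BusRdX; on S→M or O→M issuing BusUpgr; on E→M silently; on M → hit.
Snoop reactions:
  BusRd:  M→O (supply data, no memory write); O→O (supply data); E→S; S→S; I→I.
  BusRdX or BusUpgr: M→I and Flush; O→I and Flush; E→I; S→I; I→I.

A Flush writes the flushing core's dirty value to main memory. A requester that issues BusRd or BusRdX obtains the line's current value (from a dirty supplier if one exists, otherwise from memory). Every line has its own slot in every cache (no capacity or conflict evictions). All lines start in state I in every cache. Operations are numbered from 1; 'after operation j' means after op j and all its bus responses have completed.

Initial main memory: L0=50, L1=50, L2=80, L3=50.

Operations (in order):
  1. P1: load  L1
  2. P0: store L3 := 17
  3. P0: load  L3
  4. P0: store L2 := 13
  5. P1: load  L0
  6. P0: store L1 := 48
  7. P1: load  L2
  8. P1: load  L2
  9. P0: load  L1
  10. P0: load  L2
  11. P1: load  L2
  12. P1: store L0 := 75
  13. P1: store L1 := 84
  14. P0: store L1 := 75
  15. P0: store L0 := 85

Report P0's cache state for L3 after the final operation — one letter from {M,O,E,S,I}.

1. P1: load  L1  bus=[BusRd]  L1: P0=I P1=E  mem[L1]=50
2. P0: store L3 := 17  bus=[BusRdX]  L3: P0=M P1=I  mem[L3]=50
3. P0: load  L3  bus=[-]  L3: P0=M P1=I  mem[L3]=50
4. P0: store L2 := 13  bus=[BusRdX]  L2: P0=M P1=I  mem[L2]=80
5. P1: load  L0  bus=[BusRd]  L0: P0=I P1=E  mem[L0]=50
6. P0: store L1 := 48  bus=[BusRdX]  L1: P0=M P1=I  mem[L1]=50
7. P1: load  L2  bus=[BusRd]  L2: P0=O P1=S  mem[L2]=80
8. P1: load  L2  bus=[-]  L2: P0=O P1=S  mem[L2]=80
9. P0: load  L1  bus=[-]  L1: P0=M P1=I  mem[L1]=50
10. P0: load  L2  bus=[-]  L2: P0=O P1=S  mem[L2]=80
11. P1: load  L2  bus=[-]  L2: P0=O P1=S  mem[L2]=80
12. P1: store L0 := 75  bus=[-]  L0: P0=I P1=M  mem[L0]=50
13. P1: store L1 := 84  bus=[BusRdX,Flush]  L1: P0=I P1=M  mem[L1]=48
14. P0: store L1 := 75  bus=[BusRdX,Flush]  L1: P0=M P1=I  mem[L1]=84
15. P0: store L0 := 85  bus=[BusRdX,Flush]  L0: P0=M P1=I  mem[L0]=75

state = M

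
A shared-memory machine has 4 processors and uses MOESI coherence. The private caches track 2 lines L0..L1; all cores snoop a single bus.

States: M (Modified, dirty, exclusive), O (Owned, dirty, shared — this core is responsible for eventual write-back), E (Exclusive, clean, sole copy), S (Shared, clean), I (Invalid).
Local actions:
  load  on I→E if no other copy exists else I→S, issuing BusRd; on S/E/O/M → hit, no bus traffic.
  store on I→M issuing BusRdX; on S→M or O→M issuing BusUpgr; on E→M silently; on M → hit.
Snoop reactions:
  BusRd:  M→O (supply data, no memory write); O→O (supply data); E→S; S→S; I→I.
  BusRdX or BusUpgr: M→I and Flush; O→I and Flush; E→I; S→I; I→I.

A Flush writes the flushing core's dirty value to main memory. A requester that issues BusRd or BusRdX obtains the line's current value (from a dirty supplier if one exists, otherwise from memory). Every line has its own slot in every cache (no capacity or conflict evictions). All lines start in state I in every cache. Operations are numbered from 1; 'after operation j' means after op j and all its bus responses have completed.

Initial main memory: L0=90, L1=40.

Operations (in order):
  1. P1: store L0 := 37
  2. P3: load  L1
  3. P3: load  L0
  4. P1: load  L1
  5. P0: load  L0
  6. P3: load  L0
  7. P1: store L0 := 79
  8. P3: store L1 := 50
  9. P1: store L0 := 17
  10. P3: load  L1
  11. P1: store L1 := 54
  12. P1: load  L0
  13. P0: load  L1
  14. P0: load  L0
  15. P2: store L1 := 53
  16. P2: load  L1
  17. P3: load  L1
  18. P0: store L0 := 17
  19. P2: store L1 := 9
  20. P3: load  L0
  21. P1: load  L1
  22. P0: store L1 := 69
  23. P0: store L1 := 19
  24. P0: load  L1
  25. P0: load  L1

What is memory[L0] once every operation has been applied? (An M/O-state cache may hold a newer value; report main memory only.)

[1] P1: store L0 := 37 | P0:I, P1:M(37), P2:I, P3:I | bus: BusRdX
[2] P3: load  L1 | P0:I, P1:I, P2:I, P3:E(40) | bus: BusRd
[3] P3: load  L0 | P0:I, P1:O(37), P2:I, P3:S(37) | bus: BusRd
[4] P1: load  L1 | P0:I, P1:S(40), P2:I, P3:S(40) | bus: BusRd
[5] P0: load  L0 | P0:S(37), P1:O(37), P2:I, P3:S(37) | bus: BusRd
[6] P3: load  L0 | P0:S(37), P1:O(37), P2:I, P3:S(37) | bus: none
[7] P1: store L0 := 79 | P0:I, P1:M(79), P2:I, P3:I | bus: BusUpgr
[8] P3: store L1 := 50 | P0:I, P1:I, P2:I, P3:M(50) | bus: BusUpgr
[9] P1: store L0 := 17 | P0:I, P1:M(17), P2:I, P3:I | bus: none
[10] P3: load  L1 | P0:I, P1:I, P2:I, P3:M(50) | bus: none
[11] P1: store L1 := 54 | P0:I, P1:M(54), P2:I, P3:I | bus: BusRdX,Flush
[12] P1: load  L0 | P0:I, P1:M(17), P2:I, P3:I | bus: none
[13] P0: load  L1 | P0:S(54), P1:O(54), P2:I, P3:I | bus: BusRd
[14] P0: load  L0 | P0:S(17), P1:O(17), P2:I, P3:I | bus: BusRd
[15] P2: store L1 := 53 | P0:I, P1:I, P2:M(53), P3:I | bus: BusRdX,Flush
[16] P2: load  L1 | P0:I, P1:I, P2:M(53), P3:I | bus: none
[17] P3: load  L1 | P0:I, P1:I, P2:O(53), P3:S(53) | bus: BusRd
[18] P0: store L0 := 17 | P0:M(17), P1:I, P2:I, P3:I | bus: BusUpgr,Flush
[19] P2: store L1 := 9 | P0:I, P1:I, P2:M(9), P3:I | bus: BusUpgr
[20] P3: load  L0 | P0:O(17), P1:I, P2:I, P3:S(17) | bus: BusRd
[21] P1: load  L1 | P0:I, P1:S(9), P2:O(9), P3:I | bus: BusRd
[22] P0: store L1 := 69 | P0:M(69), P1:I, P2:I, P3:I | bus: BusRdX,Flush
[23] P0: store L1 := 19 | P0:M(19), P1:I, P2:I, P3:I | bus: none
[24] P0: load  L1 | P0:M(19), P1:I, P2:I, P3:I | bus: none
[25] P0: load  L1 | P0:M(19), P1:I, P2:I, P3:I | bus: none

memory[L0] = 17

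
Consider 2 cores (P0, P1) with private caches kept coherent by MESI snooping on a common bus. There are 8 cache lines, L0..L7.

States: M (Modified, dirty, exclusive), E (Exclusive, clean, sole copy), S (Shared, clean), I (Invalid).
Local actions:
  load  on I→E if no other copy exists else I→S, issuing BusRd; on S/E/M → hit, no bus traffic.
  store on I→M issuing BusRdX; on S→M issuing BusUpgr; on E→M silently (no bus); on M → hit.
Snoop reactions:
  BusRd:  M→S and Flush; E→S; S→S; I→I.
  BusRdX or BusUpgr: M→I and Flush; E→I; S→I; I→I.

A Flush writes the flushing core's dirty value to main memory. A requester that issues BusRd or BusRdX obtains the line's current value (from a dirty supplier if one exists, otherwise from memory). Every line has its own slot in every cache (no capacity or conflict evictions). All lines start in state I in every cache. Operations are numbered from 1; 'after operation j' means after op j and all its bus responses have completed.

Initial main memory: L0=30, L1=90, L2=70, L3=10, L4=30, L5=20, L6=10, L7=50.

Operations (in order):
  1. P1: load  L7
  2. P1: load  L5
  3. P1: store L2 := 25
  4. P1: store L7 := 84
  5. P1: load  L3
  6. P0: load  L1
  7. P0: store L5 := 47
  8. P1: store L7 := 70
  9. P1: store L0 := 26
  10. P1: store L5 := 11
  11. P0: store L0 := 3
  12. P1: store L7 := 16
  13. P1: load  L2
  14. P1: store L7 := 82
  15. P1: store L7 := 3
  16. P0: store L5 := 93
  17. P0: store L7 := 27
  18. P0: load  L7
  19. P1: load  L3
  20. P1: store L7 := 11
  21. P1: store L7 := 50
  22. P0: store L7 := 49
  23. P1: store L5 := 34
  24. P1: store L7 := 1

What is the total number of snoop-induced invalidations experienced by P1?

  op1 P1: load  L7 → I/E on L7; bus BusRd; mem=50
  op2 P1: load  L5 → I/E on L5; bus BusRd; mem=20
  op3 P1: store L2 := 25 → I/M on L2; bus BusRdX; mem=70
  op4 P1: store L7 := 84 → I/M on L7; bus (none); mem=50
  op5 P1: load  L3 → I/E on L3; bus BusRd; mem=10
  op6 P0: load  L1 → E/I on L1; bus BusRd; mem=90
  op7 P0: store L5 := 47 → M/I on L5; bus BusRdX; mem=20
  op8 P1: store L7 := 70 → I/M on L7; bus (none); mem=50
  op9 P1: store L0 := 26 → I/M on L0; bus BusRdX; mem=30
  op10 P1: store L5 := 11 → I/M on L5; bus BusRdX Flush; mem=47
  op11 P0: store L0 := 3 → M/I on L0; bus BusRdX Flush; mem=26
  op12 P1: store L7 := 16 → I/M on L7; bus (none); mem=50
  op13 P1: load  L2 → I/M on L2; bus (none); mem=70
  op14 P1: store L7 := 82 → I/M on L7; bus (none); mem=50
  op15 P1: store L7 := 3 → I/M on L7; bus (none); mem=50
  op16 P0: store L5 := 93 → M/I on L5; bus BusRdX Flush; mem=11
  op17 P0: store L7 := 27 → M/I on L7; bus BusRdX Flush; mem=3
  op18 P0: load  L7 → M/I on L7; bus (none); mem=3
  op19 P1: load  L3 → I/E on L3; bus (none); mem=10
  op20 P1: store L7 := 11 → I/M on L7; bus BusRdX Flush; mem=27
  op21 P1: store L7 := 50 → I/M on L7; bus (none); mem=27
  op22 P0: store L7 := 49 → M/I on L7; bus BusRdX Flush; mem=50
  op23 P1: store L5 := 34 → I/M on L5; bus BusRdX Flush; mem=93
  op24 P1: store L7 := 1 → I/M on L7; bus BusRdX Flush; mem=49

invalidations = 5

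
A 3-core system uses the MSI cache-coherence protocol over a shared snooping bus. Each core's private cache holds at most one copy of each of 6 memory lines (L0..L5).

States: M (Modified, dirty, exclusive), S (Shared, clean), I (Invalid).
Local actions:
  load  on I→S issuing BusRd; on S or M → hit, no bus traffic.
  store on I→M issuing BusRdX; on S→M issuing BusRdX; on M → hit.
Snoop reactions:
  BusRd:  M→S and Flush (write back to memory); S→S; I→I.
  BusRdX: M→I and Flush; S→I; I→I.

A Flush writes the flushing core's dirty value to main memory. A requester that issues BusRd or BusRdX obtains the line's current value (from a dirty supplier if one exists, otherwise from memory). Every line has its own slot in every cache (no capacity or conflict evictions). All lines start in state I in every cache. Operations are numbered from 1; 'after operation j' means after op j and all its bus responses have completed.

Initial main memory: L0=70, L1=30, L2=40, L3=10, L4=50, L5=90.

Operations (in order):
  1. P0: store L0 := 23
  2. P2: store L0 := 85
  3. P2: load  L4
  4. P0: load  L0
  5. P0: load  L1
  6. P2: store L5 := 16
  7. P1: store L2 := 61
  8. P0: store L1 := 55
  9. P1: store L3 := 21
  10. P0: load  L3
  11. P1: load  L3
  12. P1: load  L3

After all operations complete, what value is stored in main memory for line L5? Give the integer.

memory[L5] = 90

[1] P0: store L0 := 23 | P0:M(23), P1:I, P2:I | bus: BusRdX
[2] P2: store L0 := 85 | P0:I, P1:I, P2:M(85) | bus: BusRdX,Flush
[3] P2: load  L4 | P0:I, P1:I, P2:S(50) | bus: BusRd
[4] P0: load  L0 | P0:S(85), P1:I, P2:S(85) | bus: BusRd,Flush
[5] P0: load  L1 | P0:S(30), P1:I, P2:I | bus: BusRd
[6] P2: store L5 := 16 | P0:I, P1:I, P2:M(16) | bus: BusRdX
[7] P1: store L2 := 61 | P0:I, P1:M(61), P2:I | bus: BusRdX
[8] P0: store L1 := 55 | P0:M(55), P1:I, P2:I | bus: BusRdX
[9] P1: store L3 := 21 | P0:I, P1:M(21), P2:I | bus: BusRdX
[10] P0: load  L3 | P0:S(21), P1:S(21), P2:I | bus: BusRd,Flush
[11] P1: load  L3 | P0:S(21), P1:S(21), P2:I | bus: none
[12] P1: load  L3 | P0:S(21), P1:S(21), P2:I | bus: none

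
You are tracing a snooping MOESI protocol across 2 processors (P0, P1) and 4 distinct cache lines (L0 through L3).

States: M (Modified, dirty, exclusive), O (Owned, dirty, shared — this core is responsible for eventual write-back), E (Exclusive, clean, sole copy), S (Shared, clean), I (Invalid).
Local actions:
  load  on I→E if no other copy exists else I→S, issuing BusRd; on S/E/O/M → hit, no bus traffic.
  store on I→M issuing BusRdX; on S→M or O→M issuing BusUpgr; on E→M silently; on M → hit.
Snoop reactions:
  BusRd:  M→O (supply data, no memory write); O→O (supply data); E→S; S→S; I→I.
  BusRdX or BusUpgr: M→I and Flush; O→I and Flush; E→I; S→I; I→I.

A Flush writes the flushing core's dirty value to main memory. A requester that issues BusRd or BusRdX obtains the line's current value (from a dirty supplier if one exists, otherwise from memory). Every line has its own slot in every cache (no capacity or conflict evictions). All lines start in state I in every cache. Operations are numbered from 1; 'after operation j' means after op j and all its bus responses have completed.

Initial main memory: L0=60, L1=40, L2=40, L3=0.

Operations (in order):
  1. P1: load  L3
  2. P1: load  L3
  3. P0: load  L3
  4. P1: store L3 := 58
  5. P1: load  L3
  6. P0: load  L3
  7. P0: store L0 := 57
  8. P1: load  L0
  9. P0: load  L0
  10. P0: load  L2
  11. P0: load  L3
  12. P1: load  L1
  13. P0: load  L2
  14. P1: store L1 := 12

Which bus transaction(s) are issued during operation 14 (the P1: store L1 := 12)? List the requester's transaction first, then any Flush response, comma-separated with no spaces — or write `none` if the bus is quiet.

bus = none

  op1 P1: load  L3 → I/E on L3; bus BusRd; mem=0
  op2 P1: load  L3 → I/E on L3; bus (none); mem=0
  op3 P0: load  L3 → S/S on L3; bus BusRd; mem=0
  op4 P1: store L3 := 58 → I/M on L3; bus BusUpgr; mem=0
  op5 P1: load  L3 → I/M on L3; bus (none); mem=0
  op6 P0: load  L3 → S/O on L3; bus BusRd; mem=0
  op7 P0: store L0 := 57 → M/I on L0; bus BusRdX; mem=60
  op8 P1: load  L0 → O/S on L0; bus BusRd; mem=60
  op9 P0: load  L0 → O/S on L0; bus (none); mem=60
  op10 P0: load  L2 → E/I on L2; bus BusRd; mem=40
  op11 P0: load  L3 → S/O on L3; bus (none); mem=0
  op12 P1: load  L1 → I/E on L1; bus BusRd; mem=40
  op13 P0: load  L2 → E/I on L2; bus (none); mem=40
  op14 P1: store L1 := 12 → I/M on L1; bus (none); mem=40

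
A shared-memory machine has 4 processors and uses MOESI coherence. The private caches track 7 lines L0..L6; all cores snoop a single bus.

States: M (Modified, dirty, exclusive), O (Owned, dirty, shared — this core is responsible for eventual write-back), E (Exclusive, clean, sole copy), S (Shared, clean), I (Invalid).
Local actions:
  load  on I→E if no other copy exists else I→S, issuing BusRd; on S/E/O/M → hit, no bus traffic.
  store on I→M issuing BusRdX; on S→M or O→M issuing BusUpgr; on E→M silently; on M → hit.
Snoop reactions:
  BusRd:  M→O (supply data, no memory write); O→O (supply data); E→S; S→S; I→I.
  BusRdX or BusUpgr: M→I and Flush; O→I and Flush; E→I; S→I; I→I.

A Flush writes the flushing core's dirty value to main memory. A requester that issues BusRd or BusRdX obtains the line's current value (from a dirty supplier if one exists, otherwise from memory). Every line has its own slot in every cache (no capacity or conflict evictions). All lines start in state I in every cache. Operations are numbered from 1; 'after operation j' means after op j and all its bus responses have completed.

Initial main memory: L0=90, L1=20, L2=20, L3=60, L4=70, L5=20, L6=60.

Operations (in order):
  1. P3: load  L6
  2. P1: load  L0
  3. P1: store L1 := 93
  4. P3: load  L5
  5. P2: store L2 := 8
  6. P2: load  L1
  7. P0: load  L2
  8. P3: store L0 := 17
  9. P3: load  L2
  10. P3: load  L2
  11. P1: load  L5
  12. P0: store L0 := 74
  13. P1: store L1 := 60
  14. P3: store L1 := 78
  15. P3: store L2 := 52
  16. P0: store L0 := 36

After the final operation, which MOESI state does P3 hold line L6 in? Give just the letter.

  op1 P3: load  L6 → I/I/I/E on L6; bus BusRd; mem=60
  op2 P1: load  L0 → I/E/I/I on L0; bus BusRd; mem=90
  op3 P1: store L1 := 93 → I/M/I/I on L1; bus BusRdX; mem=20
  op4 P3: load  L5 → I/I/I/E on L5; bus BusRd; mem=20
  op5 P2: store L2 := 8 → I/I/M/I on L2; bus BusRdX; mem=20
  op6 P2: load  L1 → I/O/S/I on L1; bus BusRd; mem=20
  op7 P0: load  L2 → S/I/O/I on L2; bus BusRd; mem=20
  op8 P3: store L0 := 17 → I/I/I/M on L0; bus BusRdX; mem=90
  op9 P3: load  L2 → S/I/O/S on L2; bus BusRd; mem=20
  op10 P3: load  L2 → S/I/O/S on L2; bus (none); mem=20
  op11 P1: load  L5 → I/S/I/S on L5; bus BusRd; mem=20
  op12 P0: store L0 := 74 → M/I/I/I on L0; bus BusRdX Flush; mem=17
  op13 P1: store L1 := 60 → I/M/I/I on L1; bus BusUpgr; mem=20
  op14 P3: store L1 := 78 → I/I/I/M on L1; bus BusRdX Flush; mem=60
  op15 P3: store L2 := 52 → I/I/I/M on L2; bus BusUpgr Flush; mem=8
  op16 P0: store L0 := 36 → M/I/I/I on L0; bus (none); mem=17

state = E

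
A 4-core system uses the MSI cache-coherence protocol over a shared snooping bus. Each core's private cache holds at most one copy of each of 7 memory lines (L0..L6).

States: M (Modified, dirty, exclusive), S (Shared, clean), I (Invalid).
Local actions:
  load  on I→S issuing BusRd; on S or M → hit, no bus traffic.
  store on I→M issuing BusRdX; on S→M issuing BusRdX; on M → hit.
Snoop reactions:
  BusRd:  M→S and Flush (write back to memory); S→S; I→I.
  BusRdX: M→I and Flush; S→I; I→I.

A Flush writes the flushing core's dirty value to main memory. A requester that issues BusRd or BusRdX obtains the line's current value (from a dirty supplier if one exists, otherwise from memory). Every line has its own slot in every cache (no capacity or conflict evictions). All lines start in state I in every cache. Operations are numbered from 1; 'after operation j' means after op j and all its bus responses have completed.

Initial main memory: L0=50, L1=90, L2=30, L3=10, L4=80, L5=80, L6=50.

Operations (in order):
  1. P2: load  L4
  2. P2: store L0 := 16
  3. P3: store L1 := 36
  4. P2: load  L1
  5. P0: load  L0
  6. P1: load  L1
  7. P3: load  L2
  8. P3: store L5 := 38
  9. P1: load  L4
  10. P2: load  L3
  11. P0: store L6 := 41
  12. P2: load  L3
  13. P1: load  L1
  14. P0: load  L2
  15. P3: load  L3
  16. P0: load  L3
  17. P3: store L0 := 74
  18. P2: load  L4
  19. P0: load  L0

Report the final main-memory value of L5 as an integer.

[1] P2: load  L4 | P0:I, P1:I, P2:S(80), P3:I | bus: BusRd
[2] P2: store L0 := 16 | P0:I, P1:I, P2:M(16), P3:I | bus: BusRdX
[3] P3: store L1 := 36 | P0:I, P1:I, P2:I, P3:M(36) | bus: BusRdX
[4] P2: load  L1 | P0:I, P1:I, P2:S(36), P3:S(36) | bus: BusRd,Flush
[5] P0: load  L0 | P0:S(16), P1:I, P2:S(16), P3:I | bus: BusRd,Flush
[6] P1: load  L1 | P0:I, P1:S(36), P2:S(36), P3:S(36) | bus: BusRd
[7] P3: load  L2 | P0:I, P1:I, P2:I, P3:S(30) | bus: BusRd
[8] P3: store L5 := 38 | P0:I, P1:I, P2:I, P3:M(38) | bus: BusRdX
[9] P1: load  L4 | P0:I, P1:S(80), P2:S(80), P3:I | bus: BusRd
[10] P2: load  L3 | P0:I, P1:I, P2:S(10), P3:I | bus: BusRd
[11] P0: store L6 := 41 | P0:M(41), P1:I, P2:I, P3:I | bus: BusRdX
[12] P2: load  L3 | P0:I, P1:I, P2:S(10), P3:I | bus: none
[13] P1: load  L1 | P0:I, P1:S(36), P2:S(36), P3:S(36) | bus: none
[14] P0: load  L2 | P0:S(30), P1:I, P2:I, P3:S(30) | bus: BusRd
[15] P3: load  L3 | P0:I, P1:I, P2:S(10), P3:S(10) | bus: BusRd
[16] P0: load  L3 | P0:S(10), P1:I, P2:S(10), P3:S(10) | bus: BusRd
[17] P3: store L0 := 74 | P0:I, P1:I, P2:I, P3:M(74) | bus: BusRdX
[18] P2: load  L4 | P0:I, P1:S(80), P2:S(80), P3:I | bus: none
[19] P0: load  L0 | P0:S(74), P1:I, P2:I, P3:S(74) | bus: BusRd,Flush

memory[L5] = 80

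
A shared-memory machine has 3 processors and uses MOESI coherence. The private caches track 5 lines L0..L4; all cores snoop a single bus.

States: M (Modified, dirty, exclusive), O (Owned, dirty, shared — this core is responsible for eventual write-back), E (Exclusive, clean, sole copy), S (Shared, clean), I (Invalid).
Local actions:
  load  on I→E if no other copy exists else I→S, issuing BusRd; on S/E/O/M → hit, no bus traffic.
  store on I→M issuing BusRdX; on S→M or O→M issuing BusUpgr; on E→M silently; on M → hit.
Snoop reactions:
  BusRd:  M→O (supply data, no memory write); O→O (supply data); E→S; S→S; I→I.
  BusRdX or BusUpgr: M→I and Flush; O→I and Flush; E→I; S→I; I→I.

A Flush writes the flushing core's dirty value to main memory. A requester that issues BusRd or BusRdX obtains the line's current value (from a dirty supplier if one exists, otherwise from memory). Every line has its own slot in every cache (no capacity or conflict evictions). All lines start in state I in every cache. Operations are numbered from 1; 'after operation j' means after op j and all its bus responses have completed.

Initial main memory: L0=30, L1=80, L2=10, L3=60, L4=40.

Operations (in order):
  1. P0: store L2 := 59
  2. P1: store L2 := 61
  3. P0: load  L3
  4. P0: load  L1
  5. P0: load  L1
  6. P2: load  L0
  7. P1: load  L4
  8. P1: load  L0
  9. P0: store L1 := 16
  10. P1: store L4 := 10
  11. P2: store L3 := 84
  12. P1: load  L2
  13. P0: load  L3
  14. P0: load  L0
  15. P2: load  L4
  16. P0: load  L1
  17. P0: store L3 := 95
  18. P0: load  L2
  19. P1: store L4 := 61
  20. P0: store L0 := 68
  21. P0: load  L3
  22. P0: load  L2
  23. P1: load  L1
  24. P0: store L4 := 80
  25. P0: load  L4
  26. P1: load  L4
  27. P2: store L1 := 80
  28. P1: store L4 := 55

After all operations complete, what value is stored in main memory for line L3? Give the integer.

1. P0: store L2 := 59  bus=[BusRdX]  L2: P0=M P1=I P2=I  mem[L2]=10
2. P1: store L2 := 61  bus=[BusRdX,Flush]  L2: P0=I P1=M P2=I  mem[L2]=59
3. P0: load  L3  bus=[BusRd]  L3: P0=E P1=I P2=I  mem[L3]=60
4. P0: load  L1  bus=[BusRd]  L1: P0=E P1=I P2=I  mem[L1]=80
5. P0: load  L1  bus=[-]  L1: P0=E P1=I P2=I  mem[L1]=80
6. P2: load  L0  bus=[BusRd]  L0: P0=I P1=I P2=E  mem[L0]=30
7. P1: load  L4  bus=[BusRd]  L4: P0=I P1=E P2=I  mem[L4]=40
8. P1: load  L0  bus=[BusRd]  L0: P0=I P1=S P2=S  mem[L0]=30
9. P0: store L1 := 16  bus=[-]  L1: P0=M P1=I P2=I  mem[L1]=80
10. P1: store L4 := 10  bus=[-]  L4: P0=I P1=M P2=I  mem[L4]=40
11. P2: store L3 := 84  bus=[BusRdX]  L3: P0=I P1=I P2=M  mem[L3]=60
12. P1: load  L2  bus=[-]  L2: P0=I P1=M P2=I  mem[L2]=59
13. P0: load  L3  bus=[BusRd]  L3: P0=S P1=I P2=O  mem[L3]=60
14. P0: load  L0  bus=[BusRd]  L0: P0=S P1=S P2=S  mem[L0]=30
15. P2: load  L4  bus=[BusRd]  L4: P0=I P1=O P2=S  mem[L4]=40
16. P0: load  L1  bus=[-]  L1: P0=M P1=I P2=I  mem[L1]=80
17. P0: store L3 := 95  bus=[BusUpgr,Flush]  L3: P0=M P1=I P2=I  mem[L3]=84
18. P0: load  L2  bus=[BusRd]  L2: P0=S P1=O P2=I  mem[L2]=59
19. P1: store L4 := 61  bus=[BusUpgr]  L4: P0=I P1=M P2=I  mem[L4]=40
20. P0: store L0 := 68  bus=[BusUpgr]  L0: P0=M P1=I P2=I  mem[L0]=30
21. P0: load  L3  bus=[-]  L3: P0=M P1=I P2=I  mem[L3]=84
22. P0: load  L2  bus=[-]  L2: P0=S P1=O P2=I  mem[L2]=59
23. P1: load  L1  bus=[BusRd]  L1: P0=O P1=S P2=I  mem[L1]=80
24. P0: store L4 := 80  bus=[BusRdX,Flush]  L4: P0=M P1=I P2=I  mem[L4]=61
25. P0: load  L4  bus=[-]  L4: P0=M P1=I P2=I  mem[L4]=61
26. P1: load  L4  bus=[BusRd]  L4: P0=O P1=S P2=I  mem[L4]=61
27. P2: store L1 := 80  bus=[BusRdX,Flush]  L1: P0=I P1=I P2=M  mem[L1]=16
28. P1: store L4 := 55  bus=[BusUpgr,Flush]  L4: P0=I P1=M P2=I  mem[L4]=80

memory[L3] = 84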